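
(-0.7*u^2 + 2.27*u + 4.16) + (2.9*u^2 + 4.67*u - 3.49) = 2.2*u^2 + 6.94*u + 0.67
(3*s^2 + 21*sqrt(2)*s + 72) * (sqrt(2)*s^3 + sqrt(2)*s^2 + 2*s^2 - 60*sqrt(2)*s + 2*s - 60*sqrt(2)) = 3*sqrt(2)*s^5 + 3*sqrt(2)*s^4 + 48*s^4 - 66*sqrt(2)*s^3 + 48*s^3 - 2376*s^2 - 66*sqrt(2)*s^2 - 4320*sqrt(2)*s - 2376*s - 4320*sqrt(2)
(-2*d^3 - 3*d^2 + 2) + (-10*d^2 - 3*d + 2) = -2*d^3 - 13*d^2 - 3*d + 4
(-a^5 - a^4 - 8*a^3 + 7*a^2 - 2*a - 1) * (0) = 0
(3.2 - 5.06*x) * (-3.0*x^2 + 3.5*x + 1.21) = 15.18*x^3 - 27.31*x^2 + 5.0774*x + 3.872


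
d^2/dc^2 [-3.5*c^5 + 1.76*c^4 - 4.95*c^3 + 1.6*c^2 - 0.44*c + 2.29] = -70.0*c^3 + 21.12*c^2 - 29.7*c + 3.2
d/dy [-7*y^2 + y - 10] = 1 - 14*y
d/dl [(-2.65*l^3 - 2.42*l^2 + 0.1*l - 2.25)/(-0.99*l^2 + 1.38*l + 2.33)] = (2.6235*l^4 - 7.314*l^3 - 21.7641*l^2 - 15.7322*l + 3.338)/(0.9801*l^4 - 2.7324*l^3 - 2.709*l^2 + 6.4308*l + 5.4289)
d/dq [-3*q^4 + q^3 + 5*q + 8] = -12*q^3 + 3*q^2 + 5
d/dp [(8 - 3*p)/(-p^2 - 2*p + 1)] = (-3*p^2 + 16*p + 13)/(p^4 + 4*p^3 + 2*p^2 - 4*p + 1)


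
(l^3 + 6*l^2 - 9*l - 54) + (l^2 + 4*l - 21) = l^3 + 7*l^2 - 5*l - 75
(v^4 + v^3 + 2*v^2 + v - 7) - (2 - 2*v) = v^4 + v^3 + 2*v^2 + 3*v - 9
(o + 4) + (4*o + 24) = 5*o + 28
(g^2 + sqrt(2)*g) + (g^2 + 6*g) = 2*g^2 + sqrt(2)*g + 6*g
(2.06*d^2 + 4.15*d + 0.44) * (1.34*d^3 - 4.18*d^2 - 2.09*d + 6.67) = 2.7604*d^5 - 3.0498*d^4 - 21.0628*d^3 + 3.2275*d^2 + 26.7609*d + 2.9348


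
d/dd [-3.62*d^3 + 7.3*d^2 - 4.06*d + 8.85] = -10.86*d^2 + 14.6*d - 4.06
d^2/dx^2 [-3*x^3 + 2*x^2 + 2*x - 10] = 4 - 18*x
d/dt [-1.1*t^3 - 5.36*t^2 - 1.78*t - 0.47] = -3.3*t^2 - 10.72*t - 1.78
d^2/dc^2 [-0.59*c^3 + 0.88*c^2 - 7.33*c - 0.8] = 1.76 - 3.54*c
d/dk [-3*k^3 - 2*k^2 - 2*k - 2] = -9*k^2 - 4*k - 2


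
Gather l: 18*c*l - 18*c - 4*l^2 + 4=18*c*l - 18*c - 4*l^2 + 4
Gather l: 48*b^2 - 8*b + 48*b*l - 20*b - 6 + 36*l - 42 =48*b^2 - 28*b + l*(48*b + 36) - 48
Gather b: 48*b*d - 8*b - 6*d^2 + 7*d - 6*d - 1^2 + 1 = b*(48*d - 8) - 6*d^2 + d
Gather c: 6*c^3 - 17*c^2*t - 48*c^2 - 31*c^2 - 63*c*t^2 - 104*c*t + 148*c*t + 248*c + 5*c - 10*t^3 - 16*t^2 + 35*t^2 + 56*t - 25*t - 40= 6*c^3 + c^2*(-17*t - 79) + c*(-63*t^2 + 44*t + 253) - 10*t^3 + 19*t^2 + 31*t - 40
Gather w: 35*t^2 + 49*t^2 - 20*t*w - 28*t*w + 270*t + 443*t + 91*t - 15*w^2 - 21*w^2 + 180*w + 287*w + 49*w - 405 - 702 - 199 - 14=84*t^2 + 804*t - 36*w^2 + w*(516 - 48*t) - 1320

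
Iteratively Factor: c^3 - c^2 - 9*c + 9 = (c - 3)*(c^2 + 2*c - 3) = (c - 3)*(c + 3)*(c - 1)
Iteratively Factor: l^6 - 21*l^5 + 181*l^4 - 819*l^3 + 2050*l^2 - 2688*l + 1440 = (l - 2)*(l^5 - 19*l^4 + 143*l^3 - 533*l^2 + 984*l - 720) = (l - 5)*(l - 2)*(l^4 - 14*l^3 + 73*l^2 - 168*l + 144) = (l - 5)*(l - 4)*(l - 2)*(l^3 - 10*l^2 + 33*l - 36) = (l - 5)*(l - 4)*(l - 3)*(l - 2)*(l^2 - 7*l + 12) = (l - 5)*(l - 4)*(l - 3)^2*(l - 2)*(l - 4)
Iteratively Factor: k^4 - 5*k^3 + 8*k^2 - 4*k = (k)*(k^3 - 5*k^2 + 8*k - 4) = k*(k - 1)*(k^2 - 4*k + 4) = k*(k - 2)*(k - 1)*(k - 2)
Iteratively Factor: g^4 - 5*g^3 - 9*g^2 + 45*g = (g - 5)*(g^3 - 9*g) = (g - 5)*(g - 3)*(g^2 + 3*g) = (g - 5)*(g - 3)*(g + 3)*(g)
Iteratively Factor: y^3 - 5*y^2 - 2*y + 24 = (y - 3)*(y^2 - 2*y - 8) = (y - 3)*(y + 2)*(y - 4)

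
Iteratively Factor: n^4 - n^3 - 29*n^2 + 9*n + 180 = (n - 5)*(n^3 + 4*n^2 - 9*n - 36) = (n - 5)*(n + 4)*(n^2 - 9) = (n - 5)*(n - 3)*(n + 4)*(n + 3)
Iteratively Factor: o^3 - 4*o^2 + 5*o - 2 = (o - 1)*(o^2 - 3*o + 2) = (o - 1)^2*(o - 2)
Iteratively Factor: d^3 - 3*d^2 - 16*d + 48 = (d - 3)*(d^2 - 16) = (d - 3)*(d + 4)*(d - 4)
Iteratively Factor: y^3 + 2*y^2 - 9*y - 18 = (y - 3)*(y^2 + 5*y + 6) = (y - 3)*(y + 2)*(y + 3)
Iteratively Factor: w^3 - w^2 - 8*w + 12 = (w - 2)*(w^2 + w - 6) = (w - 2)*(w + 3)*(w - 2)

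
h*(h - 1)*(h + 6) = h^3 + 5*h^2 - 6*h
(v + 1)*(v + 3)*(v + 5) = v^3 + 9*v^2 + 23*v + 15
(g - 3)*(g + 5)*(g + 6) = g^3 + 8*g^2 - 3*g - 90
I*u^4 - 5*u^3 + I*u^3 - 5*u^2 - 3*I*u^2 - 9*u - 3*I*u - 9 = (u + 1)*(u + 3*I)^2*(I*u + 1)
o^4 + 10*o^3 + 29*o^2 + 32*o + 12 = (o + 1)^2*(o + 2)*(o + 6)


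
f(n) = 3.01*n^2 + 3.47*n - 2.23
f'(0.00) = 3.47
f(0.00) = -2.23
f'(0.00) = 3.47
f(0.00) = -2.23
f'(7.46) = 48.38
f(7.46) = 191.17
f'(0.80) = 8.29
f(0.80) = 2.47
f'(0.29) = 5.22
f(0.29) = -0.97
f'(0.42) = 6.00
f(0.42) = -0.24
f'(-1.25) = -4.06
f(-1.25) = -1.86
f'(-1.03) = -2.73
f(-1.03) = -2.61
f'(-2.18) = -9.65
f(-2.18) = 4.51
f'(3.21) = 22.79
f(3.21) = 39.92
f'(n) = 6.02*n + 3.47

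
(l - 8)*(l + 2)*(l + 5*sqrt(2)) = l^3 - 6*l^2 + 5*sqrt(2)*l^2 - 30*sqrt(2)*l - 16*l - 80*sqrt(2)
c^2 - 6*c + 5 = (c - 5)*(c - 1)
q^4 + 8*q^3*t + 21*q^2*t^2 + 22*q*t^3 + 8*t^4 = (q + t)^2*(q + 2*t)*(q + 4*t)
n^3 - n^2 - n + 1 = (n - 1)^2*(n + 1)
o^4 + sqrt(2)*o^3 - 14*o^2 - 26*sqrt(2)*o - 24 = (o - 3*sqrt(2))*(o + sqrt(2))^2*(o + 2*sqrt(2))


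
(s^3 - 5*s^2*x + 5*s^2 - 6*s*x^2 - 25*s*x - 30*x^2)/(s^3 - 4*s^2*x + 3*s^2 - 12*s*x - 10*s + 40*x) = (-s^2 + 5*s*x + 6*x^2)/(-s^2 + 4*s*x + 2*s - 8*x)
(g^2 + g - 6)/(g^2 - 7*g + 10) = (g + 3)/(g - 5)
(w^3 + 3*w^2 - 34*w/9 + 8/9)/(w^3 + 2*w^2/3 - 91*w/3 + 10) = (w^2 + 10*w/3 - 8/3)/(w^2 + w - 30)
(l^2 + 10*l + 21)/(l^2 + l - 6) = (l + 7)/(l - 2)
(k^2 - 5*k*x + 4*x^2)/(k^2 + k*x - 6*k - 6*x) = (k^2 - 5*k*x + 4*x^2)/(k^2 + k*x - 6*k - 6*x)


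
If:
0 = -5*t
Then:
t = 0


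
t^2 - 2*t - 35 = (t - 7)*(t + 5)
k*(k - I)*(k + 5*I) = k^3 + 4*I*k^2 + 5*k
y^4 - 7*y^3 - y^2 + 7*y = y*(y - 7)*(y - 1)*(y + 1)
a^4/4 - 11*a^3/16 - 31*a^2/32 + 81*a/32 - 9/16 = (a/4 + 1/2)*(a - 3)*(a - 3/2)*(a - 1/4)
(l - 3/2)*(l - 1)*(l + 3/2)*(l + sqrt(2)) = l^4 - l^3 + sqrt(2)*l^3 - 9*l^2/4 - sqrt(2)*l^2 - 9*sqrt(2)*l/4 + 9*l/4 + 9*sqrt(2)/4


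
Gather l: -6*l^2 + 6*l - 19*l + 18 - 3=-6*l^2 - 13*l + 15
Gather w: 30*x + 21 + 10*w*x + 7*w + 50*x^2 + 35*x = w*(10*x + 7) + 50*x^2 + 65*x + 21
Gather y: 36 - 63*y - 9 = 27 - 63*y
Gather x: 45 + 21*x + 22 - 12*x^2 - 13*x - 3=-12*x^2 + 8*x + 64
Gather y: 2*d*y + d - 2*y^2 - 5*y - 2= d - 2*y^2 + y*(2*d - 5) - 2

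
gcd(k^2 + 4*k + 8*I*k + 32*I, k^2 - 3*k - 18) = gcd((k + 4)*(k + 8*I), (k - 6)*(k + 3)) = 1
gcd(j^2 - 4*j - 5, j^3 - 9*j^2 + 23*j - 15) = j - 5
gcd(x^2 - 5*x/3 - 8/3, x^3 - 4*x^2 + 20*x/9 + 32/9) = x - 8/3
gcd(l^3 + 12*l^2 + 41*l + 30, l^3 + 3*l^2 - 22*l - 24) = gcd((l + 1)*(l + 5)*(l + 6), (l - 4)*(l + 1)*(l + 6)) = l^2 + 7*l + 6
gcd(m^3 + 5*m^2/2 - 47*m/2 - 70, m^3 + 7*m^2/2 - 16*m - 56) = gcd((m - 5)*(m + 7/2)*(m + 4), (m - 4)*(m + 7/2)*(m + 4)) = m^2 + 15*m/2 + 14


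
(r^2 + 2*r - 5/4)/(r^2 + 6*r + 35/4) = (2*r - 1)/(2*r + 7)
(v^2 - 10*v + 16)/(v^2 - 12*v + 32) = (v - 2)/(v - 4)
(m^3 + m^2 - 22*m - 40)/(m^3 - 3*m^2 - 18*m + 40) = (m + 2)/(m - 2)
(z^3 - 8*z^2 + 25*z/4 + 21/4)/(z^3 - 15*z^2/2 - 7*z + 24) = (2*z^2 - 13*z - 7)/(2*(z^2 - 6*z - 16))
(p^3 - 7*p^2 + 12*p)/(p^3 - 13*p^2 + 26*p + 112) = p*(p^2 - 7*p + 12)/(p^3 - 13*p^2 + 26*p + 112)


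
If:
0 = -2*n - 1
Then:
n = -1/2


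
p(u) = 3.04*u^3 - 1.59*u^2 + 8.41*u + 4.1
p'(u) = 9.12*u^2 - 3.18*u + 8.41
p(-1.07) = -10.44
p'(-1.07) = 22.25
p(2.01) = 39.27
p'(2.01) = 38.86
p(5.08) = 404.32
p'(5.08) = 227.61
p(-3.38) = -159.88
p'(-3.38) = 123.35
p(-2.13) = -50.40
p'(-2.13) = 56.56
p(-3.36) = -157.42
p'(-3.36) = 122.06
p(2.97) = 94.69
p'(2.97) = 79.41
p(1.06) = 14.85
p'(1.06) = 15.29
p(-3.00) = -117.52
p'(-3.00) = 100.03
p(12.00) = 5129.18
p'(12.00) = 1283.53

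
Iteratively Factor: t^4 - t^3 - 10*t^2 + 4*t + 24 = (t - 3)*(t^3 + 2*t^2 - 4*t - 8) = (t - 3)*(t - 2)*(t^2 + 4*t + 4) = (t - 3)*(t - 2)*(t + 2)*(t + 2)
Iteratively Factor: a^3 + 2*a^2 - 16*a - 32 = (a + 2)*(a^2 - 16) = (a - 4)*(a + 2)*(a + 4)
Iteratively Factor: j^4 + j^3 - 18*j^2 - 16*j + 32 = (j - 4)*(j^3 + 5*j^2 + 2*j - 8) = (j - 4)*(j - 1)*(j^2 + 6*j + 8) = (j - 4)*(j - 1)*(j + 2)*(j + 4)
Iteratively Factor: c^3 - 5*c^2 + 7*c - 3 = (c - 3)*(c^2 - 2*c + 1) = (c - 3)*(c - 1)*(c - 1)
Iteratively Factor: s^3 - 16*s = (s + 4)*(s^2 - 4*s) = (s - 4)*(s + 4)*(s)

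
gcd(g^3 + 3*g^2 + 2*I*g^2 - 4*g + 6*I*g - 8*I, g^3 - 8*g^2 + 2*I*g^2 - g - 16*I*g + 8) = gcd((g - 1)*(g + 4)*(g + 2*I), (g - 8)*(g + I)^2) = 1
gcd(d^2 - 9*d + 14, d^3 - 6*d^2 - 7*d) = d - 7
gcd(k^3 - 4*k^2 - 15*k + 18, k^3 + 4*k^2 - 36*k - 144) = k - 6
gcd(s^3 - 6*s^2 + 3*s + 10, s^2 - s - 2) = s^2 - s - 2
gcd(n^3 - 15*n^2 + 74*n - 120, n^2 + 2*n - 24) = n - 4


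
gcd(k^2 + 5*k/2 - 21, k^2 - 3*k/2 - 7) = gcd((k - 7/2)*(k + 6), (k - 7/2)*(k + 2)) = k - 7/2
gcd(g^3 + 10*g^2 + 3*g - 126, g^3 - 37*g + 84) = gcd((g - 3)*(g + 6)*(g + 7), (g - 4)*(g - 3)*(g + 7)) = g^2 + 4*g - 21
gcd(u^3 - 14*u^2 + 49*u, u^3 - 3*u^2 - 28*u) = u^2 - 7*u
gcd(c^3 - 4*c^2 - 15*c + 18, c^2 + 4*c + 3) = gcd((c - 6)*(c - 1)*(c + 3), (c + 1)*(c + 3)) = c + 3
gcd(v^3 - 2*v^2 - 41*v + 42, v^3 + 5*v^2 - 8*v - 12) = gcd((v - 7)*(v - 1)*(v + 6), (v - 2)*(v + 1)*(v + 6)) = v + 6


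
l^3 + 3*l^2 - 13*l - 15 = (l - 3)*(l + 1)*(l + 5)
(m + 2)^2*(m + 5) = m^3 + 9*m^2 + 24*m + 20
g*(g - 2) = g^2 - 2*g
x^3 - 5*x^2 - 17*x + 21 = (x - 7)*(x - 1)*(x + 3)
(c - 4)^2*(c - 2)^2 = c^4 - 12*c^3 + 52*c^2 - 96*c + 64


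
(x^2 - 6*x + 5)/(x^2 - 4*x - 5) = (x - 1)/(x + 1)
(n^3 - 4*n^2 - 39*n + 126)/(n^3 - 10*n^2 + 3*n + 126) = (n^2 + 3*n - 18)/(n^2 - 3*n - 18)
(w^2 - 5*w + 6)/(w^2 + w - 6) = (w - 3)/(w + 3)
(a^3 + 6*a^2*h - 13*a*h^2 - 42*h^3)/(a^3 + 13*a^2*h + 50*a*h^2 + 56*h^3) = (a - 3*h)/(a + 4*h)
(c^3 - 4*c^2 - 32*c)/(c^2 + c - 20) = c*(c^2 - 4*c - 32)/(c^2 + c - 20)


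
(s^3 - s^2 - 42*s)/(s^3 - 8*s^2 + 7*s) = (s + 6)/(s - 1)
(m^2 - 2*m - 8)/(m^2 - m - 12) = (m + 2)/(m + 3)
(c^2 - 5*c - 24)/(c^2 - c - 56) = (c + 3)/(c + 7)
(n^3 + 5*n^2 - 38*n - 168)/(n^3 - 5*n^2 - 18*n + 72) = (n + 7)/(n - 3)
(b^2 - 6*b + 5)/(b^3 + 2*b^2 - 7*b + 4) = (b - 5)/(b^2 + 3*b - 4)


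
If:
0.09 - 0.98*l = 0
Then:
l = 0.09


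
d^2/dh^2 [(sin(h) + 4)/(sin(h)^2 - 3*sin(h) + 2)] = (-sin(h)^4 - 20*sin(h)^3 + 30*sin(h)^2 + 44*sin(h) - 68)/((sin(h) - 2)^3*(sin(h) - 1)^2)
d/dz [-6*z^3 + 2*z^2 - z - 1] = -18*z^2 + 4*z - 1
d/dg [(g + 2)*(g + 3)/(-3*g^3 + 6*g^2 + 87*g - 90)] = (g^4 + 10*g^3 + 37*g^2 - 84*g - 324)/(3*(g^6 - 4*g^5 - 54*g^4 + 176*g^3 + 721*g^2 - 1740*g + 900))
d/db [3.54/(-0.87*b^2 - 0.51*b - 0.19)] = (6.1596*b + 1.8054)/(0.87*b^2 + 0.51*b + 0.19)^2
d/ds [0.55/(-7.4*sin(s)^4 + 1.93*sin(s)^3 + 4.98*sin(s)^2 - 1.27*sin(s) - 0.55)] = (16.28*sin(s)^3 - 3.1845*sin(s)^2 - 5.478*sin(s) + 0.6985)*cos(s)/(7.4*sin(s)^4 - 1.93*sin(s)^3 - 4.98*sin(s)^2 + 1.27*sin(s) + 0.55)^2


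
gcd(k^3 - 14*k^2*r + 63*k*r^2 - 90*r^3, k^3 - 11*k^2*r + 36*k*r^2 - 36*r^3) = k^2 - 9*k*r + 18*r^2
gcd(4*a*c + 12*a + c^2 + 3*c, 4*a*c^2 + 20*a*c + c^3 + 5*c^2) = 4*a + c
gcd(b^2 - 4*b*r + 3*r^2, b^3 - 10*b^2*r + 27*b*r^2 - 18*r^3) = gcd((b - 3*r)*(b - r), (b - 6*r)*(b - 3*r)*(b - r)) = b^2 - 4*b*r + 3*r^2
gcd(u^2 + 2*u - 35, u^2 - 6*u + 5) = u - 5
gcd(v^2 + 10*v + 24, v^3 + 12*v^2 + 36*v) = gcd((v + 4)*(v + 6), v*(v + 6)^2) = v + 6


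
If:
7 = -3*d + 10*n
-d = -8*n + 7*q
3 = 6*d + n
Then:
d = 23/63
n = 17/21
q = 55/63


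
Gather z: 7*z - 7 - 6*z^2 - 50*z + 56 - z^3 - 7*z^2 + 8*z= -z^3 - 13*z^2 - 35*z + 49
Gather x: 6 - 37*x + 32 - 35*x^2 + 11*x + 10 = -35*x^2 - 26*x + 48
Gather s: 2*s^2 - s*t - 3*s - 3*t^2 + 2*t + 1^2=2*s^2 + s*(-t - 3) - 3*t^2 + 2*t + 1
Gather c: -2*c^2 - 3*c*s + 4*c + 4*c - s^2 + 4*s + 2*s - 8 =-2*c^2 + c*(8 - 3*s) - s^2 + 6*s - 8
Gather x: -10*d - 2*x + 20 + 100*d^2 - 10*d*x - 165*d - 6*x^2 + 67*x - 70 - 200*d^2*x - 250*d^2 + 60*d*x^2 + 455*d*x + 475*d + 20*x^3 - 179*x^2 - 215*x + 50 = -150*d^2 + 300*d + 20*x^3 + x^2*(60*d - 185) + x*(-200*d^2 + 445*d - 150)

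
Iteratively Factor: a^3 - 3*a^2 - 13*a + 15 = (a + 3)*(a^2 - 6*a + 5) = (a - 1)*(a + 3)*(a - 5)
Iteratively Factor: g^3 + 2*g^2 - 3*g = (g - 1)*(g^2 + 3*g) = (g - 1)*(g + 3)*(g)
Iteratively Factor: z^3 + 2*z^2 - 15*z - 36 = (z - 4)*(z^2 + 6*z + 9) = (z - 4)*(z + 3)*(z + 3)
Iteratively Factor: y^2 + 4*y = (y + 4)*(y)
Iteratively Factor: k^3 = (k)*(k^2) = k^2*(k)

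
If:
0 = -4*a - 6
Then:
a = -3/2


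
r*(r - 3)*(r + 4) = r^3 + r^2 - 12*r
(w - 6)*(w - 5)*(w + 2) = w^3 - 9*w^2 + 8*w + 60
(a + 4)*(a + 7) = a^2 + 11*a + 28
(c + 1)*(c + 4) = c^2 + 5*c + 4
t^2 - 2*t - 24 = (t - 6)*(t + 4)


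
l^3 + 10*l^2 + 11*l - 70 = (l - 2)*(l + 5)*(l + 7)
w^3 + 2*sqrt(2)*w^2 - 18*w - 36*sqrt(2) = (w - 3*sqrt(2))*(w + 2*sqrt(2))*(w + 3*sqrt(2))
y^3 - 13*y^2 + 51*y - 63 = (y - 7)*(y - 3)^2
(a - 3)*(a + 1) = a^2 - 2*a - 3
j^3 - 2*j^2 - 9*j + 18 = (j - 3)*(j - 2)*(j + 3)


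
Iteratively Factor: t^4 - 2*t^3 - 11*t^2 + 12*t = (t - 4)*(t^3 + 2*t^2 - 3*t) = (t - 4)*(t + 3)*(t^2 - t) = t*(t - 4)*(t + 3)*(t - 1)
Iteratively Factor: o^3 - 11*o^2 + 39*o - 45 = (o - 5)*(o^2 - 6*o + 9) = (o - 5)*(o - 3)*(o - 3)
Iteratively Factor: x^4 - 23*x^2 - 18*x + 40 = (x + 4)*(x^3 - 4*x^2 - 7*x + 10) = (x - 1)*(x + 4)*(x^2 - 3*x - 10) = (x - 5)*(x - 1)*(x + 4)*(x + 2)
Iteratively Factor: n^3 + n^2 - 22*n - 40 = (n + 2)*(n^2 - n - 20) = (n - 5)*(n + 2)*(n + 4)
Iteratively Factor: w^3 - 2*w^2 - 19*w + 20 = (w + 4)*(w^2 - 6*w + 5) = (w - 5)*(w + 4)*(w - 1)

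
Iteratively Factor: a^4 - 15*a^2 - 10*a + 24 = (a + 3)*(a^3 - 3*a^2 - 6*a + 8) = (a + 2)*(a + 3)*(a^2 - 5*a + 4) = (a - 1)*(a + 2)*(a + 3)*(a - 4)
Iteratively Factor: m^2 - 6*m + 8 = (m - 4)*(m - 2)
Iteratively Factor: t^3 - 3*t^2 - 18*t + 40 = (t - 5)*(t^2 + 2*t - 8) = (t - 5)*(t - 2)*(t + 4)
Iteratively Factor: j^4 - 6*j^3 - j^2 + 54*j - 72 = (j - 3)*(j^3 - 3*j^2 - 10*j + 24) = (j - 3)*(j + 3)*(j^2 - 6*j + 8) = (j - 4)*(j - 3)*(j + 3)*(j - 2)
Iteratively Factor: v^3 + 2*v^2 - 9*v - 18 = (v - 3)*(v^2 + 5*v + 6) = (v - 3)*(v + 2)*(v + 3)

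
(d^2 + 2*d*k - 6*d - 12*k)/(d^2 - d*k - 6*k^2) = (d - 6)/(d - 3*k)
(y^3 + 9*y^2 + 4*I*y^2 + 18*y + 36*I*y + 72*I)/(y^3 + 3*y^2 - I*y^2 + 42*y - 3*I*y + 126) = (y^2 + y*(6 + 4*I) + 24*I)/(y^2 - I*y + 42)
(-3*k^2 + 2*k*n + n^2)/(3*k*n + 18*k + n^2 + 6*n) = (-k + n)/(n + 6)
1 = 1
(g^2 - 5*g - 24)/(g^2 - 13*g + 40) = (g + 3)/(g - 5)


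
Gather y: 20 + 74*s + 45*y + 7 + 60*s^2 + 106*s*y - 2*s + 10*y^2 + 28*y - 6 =60*s^2 + 72*s + 10*y^2 + y*(106*s + 73) + 21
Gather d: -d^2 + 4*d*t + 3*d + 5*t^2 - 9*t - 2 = -d^2 + d*(4*t + 3) + 5*t^2 - 9*t - 2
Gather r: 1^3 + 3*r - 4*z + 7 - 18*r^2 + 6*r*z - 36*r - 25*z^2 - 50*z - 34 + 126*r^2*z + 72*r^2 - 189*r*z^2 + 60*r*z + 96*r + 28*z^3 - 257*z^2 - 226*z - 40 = r^2*(126*z + 54) + r*(-189*z^2 + 66*z + 63) + 28*z^3 - 282*z^2 - 280*z - 66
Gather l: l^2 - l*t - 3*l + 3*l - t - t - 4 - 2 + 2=l^2 - l*t - 2*t - 4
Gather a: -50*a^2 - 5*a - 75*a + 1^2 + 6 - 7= -50*a^2 - 80*a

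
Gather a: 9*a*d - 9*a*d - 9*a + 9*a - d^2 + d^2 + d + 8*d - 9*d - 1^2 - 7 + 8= 0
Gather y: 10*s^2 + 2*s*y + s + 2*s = 10*s^2 + 2*s*y + 3*s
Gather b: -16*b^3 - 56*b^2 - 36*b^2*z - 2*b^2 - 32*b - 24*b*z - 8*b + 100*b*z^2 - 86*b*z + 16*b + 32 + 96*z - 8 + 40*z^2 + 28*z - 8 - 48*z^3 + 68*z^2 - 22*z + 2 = -16*b^3 + b^2*(-36*z - 58) + b*(100*z^2 - 110*z - 24) - 48*z^3 + 108*z^2 + 102*z + 18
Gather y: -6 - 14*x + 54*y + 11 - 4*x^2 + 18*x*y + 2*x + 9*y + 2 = -4*x^2 - 12*x + y*(18*x + 63) + 7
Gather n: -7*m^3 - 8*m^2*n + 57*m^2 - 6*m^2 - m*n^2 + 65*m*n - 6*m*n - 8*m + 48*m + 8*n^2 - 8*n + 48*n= -7*m^3 + 51*m^2 + 40*m + n^2*(8 - m) + n*(-8*m^2 + 59*m + 40)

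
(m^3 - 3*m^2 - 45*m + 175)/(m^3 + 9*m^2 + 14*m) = (m^2 - 10*m + 25)/(m*(m + 2))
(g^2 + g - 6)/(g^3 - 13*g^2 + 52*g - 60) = (g + 3)/(g^2 - 11*g + 30)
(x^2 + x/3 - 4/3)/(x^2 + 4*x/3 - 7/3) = (3*x + 4)/(3*x + 7)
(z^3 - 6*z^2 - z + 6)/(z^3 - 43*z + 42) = (z + 1)/(z + 7)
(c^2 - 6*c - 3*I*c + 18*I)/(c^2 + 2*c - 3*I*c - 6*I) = (c - 6)/(c + 2)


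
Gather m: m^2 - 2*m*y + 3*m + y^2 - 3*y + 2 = m^2 + m*(3 - 2*y) + y^2 - 3*y + 2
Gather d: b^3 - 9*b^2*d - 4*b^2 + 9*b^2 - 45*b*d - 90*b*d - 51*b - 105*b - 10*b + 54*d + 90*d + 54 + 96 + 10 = b^3 + 5*b^2 - 166*b + d*(-9*b^2 - 135*b + 144) + 160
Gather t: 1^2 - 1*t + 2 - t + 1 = 4 - 2*t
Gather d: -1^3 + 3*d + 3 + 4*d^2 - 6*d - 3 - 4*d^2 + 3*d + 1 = 0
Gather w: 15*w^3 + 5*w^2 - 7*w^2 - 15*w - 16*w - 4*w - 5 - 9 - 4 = 15*w^3 - 2*w^2 - 35*w - 18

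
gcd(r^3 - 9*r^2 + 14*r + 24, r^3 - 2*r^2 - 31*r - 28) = r + 1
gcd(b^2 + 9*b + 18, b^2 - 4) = 1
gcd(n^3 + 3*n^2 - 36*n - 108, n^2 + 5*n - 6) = n + 6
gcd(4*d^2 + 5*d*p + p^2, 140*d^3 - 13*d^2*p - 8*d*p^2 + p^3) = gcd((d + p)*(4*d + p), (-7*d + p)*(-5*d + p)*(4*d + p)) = 4*d + p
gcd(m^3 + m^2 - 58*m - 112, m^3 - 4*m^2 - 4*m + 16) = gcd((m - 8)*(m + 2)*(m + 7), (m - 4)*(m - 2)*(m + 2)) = m + 2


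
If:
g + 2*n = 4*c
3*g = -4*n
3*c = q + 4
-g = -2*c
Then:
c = 0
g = 0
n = 0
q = -4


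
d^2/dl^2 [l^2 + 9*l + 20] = 2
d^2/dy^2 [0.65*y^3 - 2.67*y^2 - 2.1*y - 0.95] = 3.9*y - 5.34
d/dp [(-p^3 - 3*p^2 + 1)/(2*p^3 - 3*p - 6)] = 3*(2*p^4 + 2*p^3 + 7*p^2 + 12*p + 1)/(4*p^6 - 12*p^4 - 24*p^3 + 9*p^2 + 36*p + 36)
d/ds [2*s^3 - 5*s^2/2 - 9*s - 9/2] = 6*s^2 - 5*s - 9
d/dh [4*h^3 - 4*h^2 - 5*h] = 12*h^2 - 8*h - 5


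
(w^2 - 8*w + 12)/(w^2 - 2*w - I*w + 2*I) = (w - 6)/(w - I)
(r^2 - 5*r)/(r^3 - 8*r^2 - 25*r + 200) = r/(r^2 - 3*r - 40)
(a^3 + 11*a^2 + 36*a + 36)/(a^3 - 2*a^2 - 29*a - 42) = (a + 6)/(a - 7)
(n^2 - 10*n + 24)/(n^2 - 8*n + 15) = (n^2 - 10*n + 24)/(n^2 - 8*n + 15)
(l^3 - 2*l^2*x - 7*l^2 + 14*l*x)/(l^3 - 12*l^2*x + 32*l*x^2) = (l^2 - 2*l*x - 7*l + 14*x)/(l^2 - 12*l*x + 32*x^2)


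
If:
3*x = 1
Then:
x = 1/3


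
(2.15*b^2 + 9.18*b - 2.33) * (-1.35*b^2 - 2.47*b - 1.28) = -2.9025*b^4 - 17.7035*b^3 - 22.2811*b^2 - 5.9953*b + 2.9824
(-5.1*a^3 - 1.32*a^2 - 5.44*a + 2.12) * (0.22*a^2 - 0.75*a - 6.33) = -1.122*a^5 + 3.5346*a^4 + 32.0762*a^3 + 12.902*a^2 + 32.8452*a - 13.4196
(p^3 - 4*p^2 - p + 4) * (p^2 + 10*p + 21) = p^5 + 6*p^4 - 20*p^3 - 90*p^2 + 19*p + 84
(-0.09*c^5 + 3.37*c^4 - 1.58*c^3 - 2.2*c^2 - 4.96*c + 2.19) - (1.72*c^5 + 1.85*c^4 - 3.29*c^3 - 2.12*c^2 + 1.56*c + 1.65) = -1.81*c^5 + 1.52*c^4 + 1.71*c^3 - 0.0800000000000001*c^2 - 6.52*c + 0.54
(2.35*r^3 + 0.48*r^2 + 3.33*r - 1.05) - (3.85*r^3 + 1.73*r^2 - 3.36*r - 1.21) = -1.5*r^3 - 1.25*r^2 + 6.69*r + 0.16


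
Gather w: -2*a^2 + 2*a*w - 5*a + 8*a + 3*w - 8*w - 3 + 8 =-2*a^2 + 3*a + w*(2*a - 5) + 5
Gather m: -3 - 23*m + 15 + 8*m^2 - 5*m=8*m^2 - 28*m + 12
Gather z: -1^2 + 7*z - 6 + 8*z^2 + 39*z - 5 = 8*z^2 + 46*z - 12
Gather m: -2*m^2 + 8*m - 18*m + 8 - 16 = -2*m^2 - 10*m - 8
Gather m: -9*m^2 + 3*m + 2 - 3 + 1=-9*m^2 + 3*m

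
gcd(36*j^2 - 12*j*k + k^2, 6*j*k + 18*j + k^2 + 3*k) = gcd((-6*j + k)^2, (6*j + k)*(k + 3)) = 1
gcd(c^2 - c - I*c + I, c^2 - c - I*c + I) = c^2 + c*(-1 - I) + I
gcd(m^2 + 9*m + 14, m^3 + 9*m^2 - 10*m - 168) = m + 7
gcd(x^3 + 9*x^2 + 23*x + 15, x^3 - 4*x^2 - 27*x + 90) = x + 5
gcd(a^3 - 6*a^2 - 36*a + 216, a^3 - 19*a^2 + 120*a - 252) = a^2 - 12*a + 36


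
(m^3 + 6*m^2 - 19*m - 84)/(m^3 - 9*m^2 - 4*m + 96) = (m + 7)/(m - 8)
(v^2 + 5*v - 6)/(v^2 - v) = (v + 6)/v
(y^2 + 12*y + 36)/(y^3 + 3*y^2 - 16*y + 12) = (y + 6)/(y^2 - 3*y + 2)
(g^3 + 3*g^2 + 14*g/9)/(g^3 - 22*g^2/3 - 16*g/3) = (g + 7/3)/(g - 8)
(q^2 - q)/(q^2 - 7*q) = (q - 1)/(q - 7)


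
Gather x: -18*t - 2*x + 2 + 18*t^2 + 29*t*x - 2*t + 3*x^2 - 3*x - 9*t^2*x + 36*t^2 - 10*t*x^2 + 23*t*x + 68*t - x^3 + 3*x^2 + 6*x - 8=54*t^2 + 48*t - x^3 + x^2*(6 - 10*t) + x*(-9*t^2 + 52*t + 1) - 6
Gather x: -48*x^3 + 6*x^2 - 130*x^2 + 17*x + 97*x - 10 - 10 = -48*x^3 - 124*x^2 + 114*x - 20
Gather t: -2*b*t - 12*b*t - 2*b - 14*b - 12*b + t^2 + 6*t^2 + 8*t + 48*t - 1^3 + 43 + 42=-28*b + 7*t^2 + t*(56 - 14*b) + 84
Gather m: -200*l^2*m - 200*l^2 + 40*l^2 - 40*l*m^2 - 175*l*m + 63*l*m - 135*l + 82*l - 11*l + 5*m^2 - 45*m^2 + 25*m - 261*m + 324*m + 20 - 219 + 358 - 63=-160*l^2 - 64*l + m^2*(-40*l - 40) + m*(-200*l^2 - 112*l + 88) + 96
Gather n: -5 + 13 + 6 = 14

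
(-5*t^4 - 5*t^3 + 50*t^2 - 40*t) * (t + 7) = -5*t^5 - 40*t^4 + 15*t^3 + 310*t^2 - 280*t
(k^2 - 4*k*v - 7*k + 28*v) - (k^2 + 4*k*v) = -8*k*v - 7*k + 28*v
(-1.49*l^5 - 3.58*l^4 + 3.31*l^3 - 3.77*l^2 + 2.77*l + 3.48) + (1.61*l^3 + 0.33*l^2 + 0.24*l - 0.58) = -1.49*l^5 - 3.58*l^4 + 4.92*l^3 - 3.44*l^2 + 3.01*l + 2.9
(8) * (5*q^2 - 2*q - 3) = 40*q^2 - 16*q - 24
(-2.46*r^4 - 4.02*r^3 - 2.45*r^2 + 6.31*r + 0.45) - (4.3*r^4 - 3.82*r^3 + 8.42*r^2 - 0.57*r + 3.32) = -6.76*r^4 - 0.2*r^3 - 10.87*r^2 + 6.88*r - 2.87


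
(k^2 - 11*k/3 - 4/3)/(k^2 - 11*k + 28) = (k + 1/3)/(k - 7)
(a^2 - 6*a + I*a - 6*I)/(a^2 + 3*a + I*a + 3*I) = (a - 6)/(a + 3)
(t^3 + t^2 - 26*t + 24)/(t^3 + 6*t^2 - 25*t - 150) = (t^2 - 5*t + 4)/(t^2 - 25)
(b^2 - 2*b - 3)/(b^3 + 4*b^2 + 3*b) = (b - 3)/(b*(b + 3))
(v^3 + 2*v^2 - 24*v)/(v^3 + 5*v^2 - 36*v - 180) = v*(v - 4)/(v^2 - v - 30)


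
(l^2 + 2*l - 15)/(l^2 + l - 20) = (l - 3)/(l - 4)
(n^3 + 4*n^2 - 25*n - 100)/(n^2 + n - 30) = (n^2 + 9*n + 20)/(n + 6)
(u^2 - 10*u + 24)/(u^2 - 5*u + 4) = (u - 6)/(u - 1)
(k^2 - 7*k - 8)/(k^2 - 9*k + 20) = (k^2 - 7*k - 8)/(k^2 - 9*k + 20)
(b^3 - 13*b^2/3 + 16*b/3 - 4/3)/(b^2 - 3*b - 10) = (-3*b^3 + 13*b^2 - 16*b + 4)/(3*(-b^2 + 3*b + 10))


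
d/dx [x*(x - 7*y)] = 2*x - 7*y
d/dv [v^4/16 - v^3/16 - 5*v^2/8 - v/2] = v^3/4 - 3*v^2/16 - 5*v/4 - 1/2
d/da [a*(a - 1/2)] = 2*a - 1/2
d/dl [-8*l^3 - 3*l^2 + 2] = 6*l*(-4*l - 1)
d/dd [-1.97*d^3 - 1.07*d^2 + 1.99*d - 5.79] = -5.91*d^2 - 2.14*d + 1.99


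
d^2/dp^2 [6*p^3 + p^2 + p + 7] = 36*p + 2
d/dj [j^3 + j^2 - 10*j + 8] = 3*j^2 + 2*j - 10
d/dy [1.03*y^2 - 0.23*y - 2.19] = 2.06*y - 0.23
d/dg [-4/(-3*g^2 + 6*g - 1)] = 24*(1 - g)/(3*g^2 - 6*g + 1)^2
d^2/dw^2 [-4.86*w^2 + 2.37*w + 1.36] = -9.72000000000000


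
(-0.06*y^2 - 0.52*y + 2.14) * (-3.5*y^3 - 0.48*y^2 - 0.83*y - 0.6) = 0.21*y^5 + 1.8488*y^4 - 7.1906*y^3 - 0.5596*y^2 - 1.4642*y - 1.284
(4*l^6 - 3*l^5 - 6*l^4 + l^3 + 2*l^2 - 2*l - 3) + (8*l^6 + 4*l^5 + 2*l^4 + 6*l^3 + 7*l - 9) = 12*l^6 + l^5 - 4*l^4 + 7*l^3 + 2*l^2 + 5*l - 12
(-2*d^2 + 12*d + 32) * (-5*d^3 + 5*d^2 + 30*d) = 10*d^5 - 70*d^4 - 160*d^3 + 520*d^2 + 960*d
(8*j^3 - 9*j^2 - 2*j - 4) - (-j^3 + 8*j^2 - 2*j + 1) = 9*j^3 - 17*j^2 - 5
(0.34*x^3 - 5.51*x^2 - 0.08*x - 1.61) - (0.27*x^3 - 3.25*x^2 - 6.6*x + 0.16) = 0.07*x^3 - 2.26*x^2 + 6.52*x - 1.77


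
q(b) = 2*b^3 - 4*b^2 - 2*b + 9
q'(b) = 6*b^2 - 8*b - 2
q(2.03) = 5.19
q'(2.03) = 6.49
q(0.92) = 5.33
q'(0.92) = -4.28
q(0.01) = 8.98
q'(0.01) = -2.08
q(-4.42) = -233.01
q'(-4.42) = 150.58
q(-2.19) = -26.81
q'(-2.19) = 44.30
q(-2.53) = -43.93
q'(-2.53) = 56.65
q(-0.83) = 6.76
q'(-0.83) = 8.77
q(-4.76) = -287.81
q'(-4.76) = 172.03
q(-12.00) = -3999.00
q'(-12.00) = 958.00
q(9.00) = 1125.00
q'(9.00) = 412.00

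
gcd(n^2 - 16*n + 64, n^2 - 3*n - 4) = 1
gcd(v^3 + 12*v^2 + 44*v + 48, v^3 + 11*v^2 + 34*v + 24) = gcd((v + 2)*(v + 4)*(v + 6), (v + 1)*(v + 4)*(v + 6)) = v^2 + 10*v + 24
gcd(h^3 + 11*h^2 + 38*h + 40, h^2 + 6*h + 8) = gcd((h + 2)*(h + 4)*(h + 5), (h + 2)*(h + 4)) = h^2 + 6*h + 8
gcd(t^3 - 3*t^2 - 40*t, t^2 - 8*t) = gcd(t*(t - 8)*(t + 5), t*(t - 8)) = t^2 - 8*t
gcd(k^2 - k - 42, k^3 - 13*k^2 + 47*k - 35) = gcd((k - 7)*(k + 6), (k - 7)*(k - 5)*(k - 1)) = k - 7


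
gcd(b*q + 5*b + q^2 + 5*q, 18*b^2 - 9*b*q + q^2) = 1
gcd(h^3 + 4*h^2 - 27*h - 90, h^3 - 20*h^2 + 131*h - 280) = h - 5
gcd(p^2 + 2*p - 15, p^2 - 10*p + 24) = 1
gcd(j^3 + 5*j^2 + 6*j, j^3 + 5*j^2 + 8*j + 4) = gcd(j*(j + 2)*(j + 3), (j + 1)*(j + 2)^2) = j + 2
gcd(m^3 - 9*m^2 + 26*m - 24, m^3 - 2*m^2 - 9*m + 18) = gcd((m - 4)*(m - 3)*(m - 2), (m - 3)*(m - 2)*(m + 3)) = m^2 - 5*m + 6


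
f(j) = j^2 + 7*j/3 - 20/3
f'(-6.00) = -9.67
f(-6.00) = 15.33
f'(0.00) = 2.33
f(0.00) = -6.67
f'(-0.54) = 1.25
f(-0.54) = -7.64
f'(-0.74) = 0.85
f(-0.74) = -7.85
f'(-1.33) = -0.33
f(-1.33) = -8.00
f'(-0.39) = 1.55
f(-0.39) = -7.42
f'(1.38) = 5.09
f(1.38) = -1.54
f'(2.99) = 8.31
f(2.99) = 9.25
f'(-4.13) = -5.93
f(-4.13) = 0.75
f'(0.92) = 4.17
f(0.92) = -3.67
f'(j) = 2*j + 7/3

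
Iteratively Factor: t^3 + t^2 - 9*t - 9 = (t + 1)*(t^2 - 9) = (t - 3)*(t + 1)*(t + 3)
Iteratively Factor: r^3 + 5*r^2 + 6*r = (r)*(r^2 + 5*r + 6) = r*(r + 3)*(r + 2)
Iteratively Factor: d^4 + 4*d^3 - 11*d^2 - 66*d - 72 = (d + 3)*(d^3 + d^2 - 14*d - 24) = (d + 2)*(d + 3)*(d^2 - d - 12) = (d - 4)*(d + 2)*(d + 3)*(d + 3)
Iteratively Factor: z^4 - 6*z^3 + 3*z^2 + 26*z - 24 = (z - 4)*(z^3 - 2*z^2 - 5*z + 6) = (z - 4)*(z - 3)*(z^2 + z - 2) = (z - 4)*(z - 3)*(z + 2)*(z - 1)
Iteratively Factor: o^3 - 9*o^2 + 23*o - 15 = (o - 5)*(o^2 - 4*o + 3) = (o - 5)*(o - 1)*(o - 3)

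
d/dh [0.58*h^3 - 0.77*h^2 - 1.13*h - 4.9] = 1.74*h^2 - 1.54*h - 1.13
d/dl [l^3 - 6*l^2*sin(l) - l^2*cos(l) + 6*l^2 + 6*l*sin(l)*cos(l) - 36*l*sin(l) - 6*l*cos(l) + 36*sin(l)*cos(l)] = l^2*sin(l) - 6*l^2*cos(l) + 3*l^2 - 6*l*sin(l) - 38*l*cos(l) + 6*l*cos(2*l) + 12*l - 36*sin(l) + 3*sin(2*l) - 6*cos(l) + 36*cos(2*l)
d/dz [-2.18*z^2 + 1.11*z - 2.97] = 1.11 - 4.36*z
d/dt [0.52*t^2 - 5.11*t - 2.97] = 1.04*t - 5.11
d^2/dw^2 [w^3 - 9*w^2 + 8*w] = 6*w - 18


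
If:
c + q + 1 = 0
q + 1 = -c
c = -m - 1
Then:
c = -q - 1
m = q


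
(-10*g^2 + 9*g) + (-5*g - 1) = -10*g^2 + 4*g - 1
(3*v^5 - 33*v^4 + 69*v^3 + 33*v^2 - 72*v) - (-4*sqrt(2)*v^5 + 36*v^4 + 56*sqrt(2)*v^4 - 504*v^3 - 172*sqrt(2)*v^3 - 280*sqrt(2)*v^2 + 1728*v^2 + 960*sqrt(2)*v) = 3*v^5 + 4*sqrt(2)*v^5 - 56*sqrt(2)*v^4 - 69*v^4 + 172*sqrt(2)*v^3 + 573*v^3 - 1695*v^2 + 280*sqrt(2)*v^2 - 960*sqrt(2)*v - 72*v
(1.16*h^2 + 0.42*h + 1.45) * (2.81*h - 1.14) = 3.2596*h^3 - 0.1422*h^2 + 3.5957*h - 1.653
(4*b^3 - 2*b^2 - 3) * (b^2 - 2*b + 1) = 4*b^5 - 10*b^4 + 8*b^3 - 5*b^2 + 6*b - 3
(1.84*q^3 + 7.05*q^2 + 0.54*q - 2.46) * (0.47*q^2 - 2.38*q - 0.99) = 0.8648*q^5 - 1.0657*q^4 - 18.3468*q^3 - 9.4209*q^2 + 5.3202*q + 2.4354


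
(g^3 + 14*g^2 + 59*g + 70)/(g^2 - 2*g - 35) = (g^2 + 9*g + 14)/(g - 7)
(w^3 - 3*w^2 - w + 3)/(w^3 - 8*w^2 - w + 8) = (w - 3)/(w - 8)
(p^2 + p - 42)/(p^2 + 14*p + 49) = (p - 6)/(p + 7)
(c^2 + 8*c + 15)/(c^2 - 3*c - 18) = (c + 5)/(c - 6)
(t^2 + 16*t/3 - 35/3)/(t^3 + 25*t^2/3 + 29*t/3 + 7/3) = (3*t - 5)/(3*t^2 + 4*t + 1)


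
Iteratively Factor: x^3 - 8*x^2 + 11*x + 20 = (x - 4)*(x^2 - 4*x - 5) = (x - 4)*(x + 1)*(x - 5)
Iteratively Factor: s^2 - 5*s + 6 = (s - 2)*(s - 3)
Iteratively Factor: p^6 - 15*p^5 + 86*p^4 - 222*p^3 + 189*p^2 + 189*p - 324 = (p - 3)*(p^5 - 12*p^4 + 50*p^3 - 72*p^2 - 27*p + 108) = (p - 4)*(p - 3)*(p^4 - 8*p^3 + 18*p^2 - 27) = (p - 4)*(p - 3)^2*(p^3 - 5*p^2 + 3*p + 9) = (p - 4)*(p - 3)^3*(p^2 - 2*p - 3) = (p - 4)*(p - 3)^3*(p + 1)*(p - 3)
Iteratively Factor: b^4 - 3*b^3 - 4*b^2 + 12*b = (b - 3)*(b^3 - 4*b) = (b - 3)*(b - 2)*(b^2 + 2*b) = b*(b - 3)*(b - 2)*(b + 2)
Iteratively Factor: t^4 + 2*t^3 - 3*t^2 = (t)*(t^3 + 2*t^2 - 3*t) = t^2*(t^2 + 2*t - 3) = t^2*(t - 1)*(t + 3)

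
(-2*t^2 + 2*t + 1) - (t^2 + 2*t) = 1 - 3*t^2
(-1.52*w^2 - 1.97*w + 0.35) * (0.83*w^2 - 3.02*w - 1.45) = -1.2616*w^4 + 2.9553*w^3 + 8.4439*w^2 + 1.7995*w - 0.5075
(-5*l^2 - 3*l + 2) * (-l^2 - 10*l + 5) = 5*l^4 + 53*l^3 + 3*l^2 - 35*l + 10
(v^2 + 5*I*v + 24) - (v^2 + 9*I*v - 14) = -4*I*v + 38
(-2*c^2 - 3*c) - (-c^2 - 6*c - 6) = -c^2 + 3*c + 6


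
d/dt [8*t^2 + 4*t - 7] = 16*t + 4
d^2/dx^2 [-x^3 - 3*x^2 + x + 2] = -6*x - 6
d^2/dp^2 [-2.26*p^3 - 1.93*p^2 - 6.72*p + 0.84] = -13.56*p - 3.86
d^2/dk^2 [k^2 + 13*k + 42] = 2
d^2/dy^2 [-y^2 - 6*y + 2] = -2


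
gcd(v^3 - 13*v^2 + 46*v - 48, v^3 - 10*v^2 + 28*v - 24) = v - 2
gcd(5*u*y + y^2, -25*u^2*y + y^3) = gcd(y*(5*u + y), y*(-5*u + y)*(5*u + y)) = 5*u*y + y^2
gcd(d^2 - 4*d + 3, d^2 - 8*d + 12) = 1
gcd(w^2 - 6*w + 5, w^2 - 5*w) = w - 5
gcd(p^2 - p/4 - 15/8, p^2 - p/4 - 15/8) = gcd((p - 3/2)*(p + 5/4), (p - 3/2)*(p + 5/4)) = p^2 - p/4 - 15/8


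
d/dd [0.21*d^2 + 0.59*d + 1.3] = 0.42*d + 0.59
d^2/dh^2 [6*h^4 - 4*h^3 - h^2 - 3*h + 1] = 72*h^2 - 24*h - 2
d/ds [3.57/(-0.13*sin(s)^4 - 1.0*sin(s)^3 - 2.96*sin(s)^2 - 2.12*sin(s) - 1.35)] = (1.8564*sin(s)^3 + 10.71*sin(s)^2 + 21.1344*sin(s) + 7.5684)*cos(s)/(0.13*sin(s)^4 + 1.0*sin(s)^3 + 2.96*sin(s)^2 + 2.12*sin(s) + 1.35)^2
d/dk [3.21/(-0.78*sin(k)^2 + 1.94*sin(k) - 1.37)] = (5.0076*sin(k) - 6.2274)*cos(k)/(0.78*sin(k)^2 - 1.94*sin(k) + 1.37)^2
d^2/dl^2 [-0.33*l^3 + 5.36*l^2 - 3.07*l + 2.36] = 10.72 - 1.98*l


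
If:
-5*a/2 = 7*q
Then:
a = -14*q/5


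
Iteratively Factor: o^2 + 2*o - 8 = (o + 4)*(o - 2)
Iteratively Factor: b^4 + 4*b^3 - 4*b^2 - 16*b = (b - 2)*(b^3 + 6*b^2 + 8*b) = b*(b - 2)*(b^2 + 6*b + 8) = b*(b - 2)*(b + 2)*(b + 4)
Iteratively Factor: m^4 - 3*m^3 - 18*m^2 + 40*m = (m - 5)*(m^3 + 2*m^2 - 8*m) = (m - 5)*(m + 4)*(m^2 - 2*m) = m*(m - 5)*(m + 4)*(m - 2)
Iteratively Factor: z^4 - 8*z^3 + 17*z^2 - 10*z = (z - 5)*(z^3 - 3*z^2 + 2*z) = (z - 5)*(z - 2)*(z^2 - z) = z*(z - 5)*(z - 2)*(z - 1)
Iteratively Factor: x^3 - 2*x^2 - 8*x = (x)*(x^2 - 2*x - 8) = x*(x - 4)*(x + 2)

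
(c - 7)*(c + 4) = c^2 - 3*c - 28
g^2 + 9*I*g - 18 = (g + 3*I)*(g + 6*I)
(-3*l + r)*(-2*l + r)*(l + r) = 6*l^3 + l^2*r - 4*l*r^2 + r^3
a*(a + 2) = a^2 + 2*a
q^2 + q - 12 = (q - 3)*(q + 4)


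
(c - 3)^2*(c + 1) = c^3 - 5*c^2 + 3*c + 9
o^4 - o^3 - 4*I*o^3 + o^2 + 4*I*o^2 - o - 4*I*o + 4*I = (o - 1)*(o - 4*I)*(o - I)*(o + I)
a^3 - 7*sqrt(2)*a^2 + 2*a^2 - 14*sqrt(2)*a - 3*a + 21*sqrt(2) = (a - 1)*(a + 3)*(a - 7*sqrt(2))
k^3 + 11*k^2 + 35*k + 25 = (k + 1)*(k + 5)^2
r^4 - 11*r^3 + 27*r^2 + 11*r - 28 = (r - 7)*(r - 4)*(r - 1)*(r + 1)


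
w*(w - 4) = w^2 - 4*w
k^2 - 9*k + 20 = (k - 5)*(k - 4)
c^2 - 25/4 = (c - 5/2)*(c + 5/2)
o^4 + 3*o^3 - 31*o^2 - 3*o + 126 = (o - 3)^2*(o + 2)*(o + 7)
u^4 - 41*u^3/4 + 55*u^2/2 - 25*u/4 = u*(u - 5)^2*(u - 1/4)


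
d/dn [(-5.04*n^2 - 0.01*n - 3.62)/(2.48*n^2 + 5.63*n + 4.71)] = (-28.3504*n^2 - 29.5216*n + 20.3335)/(6.1504*n^4 + 27.9248*n^3 + 55.0585*n^2 + 53.0346*n + 22.1841)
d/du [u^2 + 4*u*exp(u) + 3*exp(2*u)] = 4*u*exp(u) + 2*u + 6*exp(2*u) + 4*exp(u)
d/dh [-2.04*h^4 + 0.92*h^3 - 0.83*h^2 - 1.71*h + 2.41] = -8.16*h^3 + 2.76*h^2 - 1.66*h - 1.71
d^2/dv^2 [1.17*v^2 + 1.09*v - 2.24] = 2.34000000000000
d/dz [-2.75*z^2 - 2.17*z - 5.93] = -5.5*z - 2.17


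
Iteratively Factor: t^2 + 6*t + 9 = (t + 3)*(t + 3)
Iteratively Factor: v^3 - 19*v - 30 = (v + 3)*(v^2 - 3*v - 10) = (v + 2)*(v + 3)*(v - 5)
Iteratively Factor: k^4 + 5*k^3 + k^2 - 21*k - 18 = (k + 1)*(k^3 + 4*k^2 - 3*k - 18) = (k - 2)*(k + 1)*(k^2 + 6*k + 9) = (k - 2)*(k + 1)*(k + 3)*(k + 3)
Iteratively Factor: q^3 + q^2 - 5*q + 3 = (q + 3)*(q^2 - 2*q + 1) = (q - 1)*(q + 3)*(q - 1)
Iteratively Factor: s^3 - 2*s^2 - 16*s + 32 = (s - 2)*(s^2 - 16) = (s - 2)*(s + 4)*(s - 4)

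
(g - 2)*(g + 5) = g^2 + 3*g - 10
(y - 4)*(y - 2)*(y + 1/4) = y^3 - 23*y^2/4 + 13*y/2 + 2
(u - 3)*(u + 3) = u^2 - 9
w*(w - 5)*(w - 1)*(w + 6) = w^4 - 31*w^2 + 30*w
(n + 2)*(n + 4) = n^2 + 6*n + 8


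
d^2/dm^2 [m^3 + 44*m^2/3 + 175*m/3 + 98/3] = 6*m + 88/3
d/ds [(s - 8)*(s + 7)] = 2*s - 1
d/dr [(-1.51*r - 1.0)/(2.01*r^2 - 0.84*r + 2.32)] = (3.0351*r^2 + 4.02*r - 4.3432)/(4.0401*r^4 - 3.3768*r^3 + 10.032*r^2 - 3.8976*r + 5.3824)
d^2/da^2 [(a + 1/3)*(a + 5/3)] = 2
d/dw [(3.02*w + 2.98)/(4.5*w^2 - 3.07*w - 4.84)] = (13.59*w^2 - 9.2714*w - (3.02*w + 2.98)*(9.0*w - 3.07) - 14.6168)/(-4.5*w^2 + 3.07*w + 4.84)^2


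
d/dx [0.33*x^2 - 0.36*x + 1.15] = 0.66*x - 0.36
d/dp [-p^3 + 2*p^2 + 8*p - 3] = -3*p^2 + 4*p + 8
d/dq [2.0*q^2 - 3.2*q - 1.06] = 4.0*q - 3.2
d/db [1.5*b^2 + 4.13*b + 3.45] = 3.0*b + 4.13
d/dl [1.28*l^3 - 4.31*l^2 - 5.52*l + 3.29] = 3.84*l^2 - 8.62*l - 5.52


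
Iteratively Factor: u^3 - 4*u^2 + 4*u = (u)*(u^2 - 4*u + 4) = u*(u - 2)*(u - 2)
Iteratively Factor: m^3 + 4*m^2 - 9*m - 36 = (m - 3)*(m^2 + 7*m + 12) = (m - 3)*(m + 4)*(m + 3)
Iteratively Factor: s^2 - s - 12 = (s - 4)*(s + 3)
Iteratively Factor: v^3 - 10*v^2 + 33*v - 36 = (v - 4)*(v^2 - 6*v + 9) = (v - 4)*(v - 3)*(v - 3)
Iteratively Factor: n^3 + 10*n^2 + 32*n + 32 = (n + 4)*(n^2 + 6*n + 8) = (n + 4)^2*(n + 2)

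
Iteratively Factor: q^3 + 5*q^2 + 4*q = (q + 1)*(q^2 + 4*q) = q*(q + 1)*(q + 4)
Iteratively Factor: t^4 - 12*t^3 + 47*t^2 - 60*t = (t - 4)*(t^3 - 8*t^2 + 15*t) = t*(t - 4)*(t^2 - 8*t + 15) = t*(t - 5)*(t - 4)*(t - 3)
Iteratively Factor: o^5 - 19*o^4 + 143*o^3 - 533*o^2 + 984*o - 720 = (o - 4)*(o^4 - 15*o^3 + 83*o^2 - 201*o + 180) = (o - 4)^2*(o^3 - 11*o^2 + 39*o - 45) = (o - 4)^2*(o - 3)*(o^2 - 8*o + 15) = (o - 5)*(o - 4)^2*(o - 3)*(o - 3)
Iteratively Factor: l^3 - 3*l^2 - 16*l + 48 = (l + 4)*(l^2 - 7*l + 12) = (l - 4)*(l + 4)*(l - 3)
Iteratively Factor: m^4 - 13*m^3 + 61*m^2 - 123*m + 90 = (m - 5)*(m^3 - 8*m^2 + 21*m - 18) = (m - 5)*(m - 3)*(m^2 - 5*m + 6) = (m - 5)*(m - 3)^2*(m - 2)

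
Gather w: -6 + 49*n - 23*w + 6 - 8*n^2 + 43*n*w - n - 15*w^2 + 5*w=-8*n^2 + 48*n - 15*w^2 + w*(43*n - 18)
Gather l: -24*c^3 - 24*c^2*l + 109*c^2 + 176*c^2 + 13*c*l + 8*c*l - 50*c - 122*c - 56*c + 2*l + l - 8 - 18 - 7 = -24*c^3 + 285*c^2 - 228*c + l*(-24*c^2 + 21*c + 3) - 33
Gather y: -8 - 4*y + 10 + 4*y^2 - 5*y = 4*y^2 - 9*y + 2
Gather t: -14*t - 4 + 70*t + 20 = 56*t + 16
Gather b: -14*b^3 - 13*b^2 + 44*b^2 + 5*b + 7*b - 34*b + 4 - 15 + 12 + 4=-14*b^3 + 31*b^2 - 22*b + 5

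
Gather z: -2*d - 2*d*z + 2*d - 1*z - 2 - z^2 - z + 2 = -z^2 + z*(-2*d - 2)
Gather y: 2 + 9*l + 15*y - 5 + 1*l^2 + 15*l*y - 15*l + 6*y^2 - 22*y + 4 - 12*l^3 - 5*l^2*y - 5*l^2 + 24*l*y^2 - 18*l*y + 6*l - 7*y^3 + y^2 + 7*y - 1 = -12*l^3 - 4*l^2 - 7*y^3 + y^2*(24*l + 7) + y*(-5*l^2 - 3*l)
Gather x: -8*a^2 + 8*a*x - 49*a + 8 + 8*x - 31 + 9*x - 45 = -8*a^2 - 49*a + x*(8*a + 17) - 68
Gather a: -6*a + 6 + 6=12 - 6*a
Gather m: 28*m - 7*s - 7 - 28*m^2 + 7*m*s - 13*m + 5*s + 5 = -28*m^2 + m*(7*s + 15) - 2*s - 2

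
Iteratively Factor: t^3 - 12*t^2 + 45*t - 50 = (t - 2)*(t^2 - 10*t + 25) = (t - 5)*(t - 2)*(t - 5)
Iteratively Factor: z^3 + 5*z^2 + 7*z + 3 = (z + 1)*(z^2 + 4*z + 3) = (z + 1)*(z + 3)*(z + 1)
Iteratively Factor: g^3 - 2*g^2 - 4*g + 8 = (g - 2)*(g^2 - 4) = (g - 2)^2*(g + 2)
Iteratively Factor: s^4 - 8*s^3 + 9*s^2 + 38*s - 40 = (s - 1)*(s^3 - 7*s^2 + 2*s + 40) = (s - 5)*(s - 1)*(s^2 - 2*s - 8) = (s - 5)*(s - 1)*(s + 2)*(s - 4)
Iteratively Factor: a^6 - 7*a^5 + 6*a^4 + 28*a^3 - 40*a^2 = (a - 5)*(a^5 - 2*a^4 - 4*a^3 + 8*a^2) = (a - 5)*(a + 2)*(a^4 - 4*a^3 + 4*a^2) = (a - 5)*(a - 2)*(a + 2)*(a^3 - 2*a^2) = a*(a - 5)*(a - 2)*(a + 2)*(a^2 - 2*a) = a*(a - 5)*(a - 2)^2*(a + 2)*(a)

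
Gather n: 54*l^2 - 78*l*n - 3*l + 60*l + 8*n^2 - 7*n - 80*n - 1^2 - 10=54*l^2 + 57*l + 8*n^2 + n*(-78*l - 87) - 11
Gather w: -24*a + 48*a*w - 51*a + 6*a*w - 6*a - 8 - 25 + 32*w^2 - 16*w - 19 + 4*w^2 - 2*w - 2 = -81*a + 36*w^2 + w*(54*a - 18) - 54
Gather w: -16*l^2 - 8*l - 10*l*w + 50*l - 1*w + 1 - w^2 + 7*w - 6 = -16*l^2 + 42*l - w^2 + w*(6 - 10*l) - 5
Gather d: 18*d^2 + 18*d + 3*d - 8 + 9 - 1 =18*d^2 + 21*d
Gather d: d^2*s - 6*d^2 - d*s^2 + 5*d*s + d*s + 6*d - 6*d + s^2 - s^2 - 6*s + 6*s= d^2*(s - 6) + d*(-s^2 + 6*s)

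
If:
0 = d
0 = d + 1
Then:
No Solution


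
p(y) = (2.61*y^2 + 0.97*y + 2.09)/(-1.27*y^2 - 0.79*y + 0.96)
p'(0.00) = 2.80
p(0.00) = 2.18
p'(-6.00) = -0.06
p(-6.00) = -2.25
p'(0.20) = 8.17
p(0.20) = 3.18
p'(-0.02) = 2.50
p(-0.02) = 2.12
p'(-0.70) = -6.36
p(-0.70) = 3.02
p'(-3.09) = -0.49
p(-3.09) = -2.75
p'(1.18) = 4.49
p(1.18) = -3.95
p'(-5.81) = -0.06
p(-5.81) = -2.27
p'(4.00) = 0.06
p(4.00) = -2.12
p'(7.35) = 0.01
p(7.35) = -2.05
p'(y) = (2.54*y + 0.79)*(2.61*y^2 + 0.97*y + 2.09)/(-1.27*y^2 - 0.79*y + 0.96)^2 + (5.22*y + 0.97)/(-1.27*y^2 - 0.79*y + 0.96)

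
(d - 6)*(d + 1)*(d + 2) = d^3 - 3*d^2 - 16*d - 12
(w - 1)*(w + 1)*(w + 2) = w^3 + 2*w^2 - w - 2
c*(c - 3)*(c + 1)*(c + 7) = c^4 + 5*c^3 - 17*c^2 - 21*c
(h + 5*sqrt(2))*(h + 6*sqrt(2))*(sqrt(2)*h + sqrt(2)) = sqrt(2)*h^3 + sqrt(2)*h^2 + 22*h^2 + 22*h + 60*sqrt(2)*h + 60*sqrt(2)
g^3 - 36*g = g*(g - 6)*(g + 6)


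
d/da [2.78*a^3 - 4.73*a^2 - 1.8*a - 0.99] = 8.34*a^2 - 9.46*a - 1.8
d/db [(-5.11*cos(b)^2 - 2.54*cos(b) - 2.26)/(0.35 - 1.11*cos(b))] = (-5.6721*cos(b)^2 + 3.577*cos(b) + 3.3976)*sin(b)/(1.2321*cos(b)^2 - 0.777*cos(b) + 0.1225)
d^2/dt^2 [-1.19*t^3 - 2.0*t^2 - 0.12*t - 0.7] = -7.14*t - 4.0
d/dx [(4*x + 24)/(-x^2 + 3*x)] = 4*(x^2 + 12*x - 18)/(x^2*(x^2 - 6*x + 9))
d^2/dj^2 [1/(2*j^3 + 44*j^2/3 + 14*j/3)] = 3*(-j*(9*j + 22)*(3*j^2 + 22*j + 7) + (9*j^2 + 44*j + 7)^2)/(j^3*(3*j^2 + 22*j + 7)^3)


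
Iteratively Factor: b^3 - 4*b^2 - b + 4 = (b - 1)*(b^2 - 3*b - 4) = (b - 1)*(b + 1)*(b - 4)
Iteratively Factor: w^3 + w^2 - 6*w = (w)*(w^2 + w - 6) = w*(w - 2)*(w + 3)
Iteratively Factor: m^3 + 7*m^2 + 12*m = (m + 4)*(m^2 + 3*m) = m*(m + 4)*(m + 3)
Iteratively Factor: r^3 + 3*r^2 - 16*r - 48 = (r - 4)*(r^2 + 7*r + 12) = (r - 4)*(r + 4)*(r + 3)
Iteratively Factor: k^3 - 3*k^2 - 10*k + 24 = (k - 2)*(k^2 - k - 12) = (k - 4)*(k - 2)*(k + 3)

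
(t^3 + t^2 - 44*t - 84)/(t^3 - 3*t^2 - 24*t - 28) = (t + 6)/(t + 2)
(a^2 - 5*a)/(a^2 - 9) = a*(a - 5)/(a^2 - 9)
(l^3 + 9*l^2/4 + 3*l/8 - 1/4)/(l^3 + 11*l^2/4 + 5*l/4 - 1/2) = (l + 1/2)/(l + 1)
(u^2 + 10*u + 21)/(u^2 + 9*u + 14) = (u + 3)/(u + 2)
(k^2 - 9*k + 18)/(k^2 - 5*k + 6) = (k - 6)/(k - 2)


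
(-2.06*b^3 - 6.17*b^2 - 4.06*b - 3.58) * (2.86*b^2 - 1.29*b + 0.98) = -5.8916*b^5 - 14.9888*b^4 - 5.6711*b^3 - 11.048*b^2 + 0.6394*b - 3.5084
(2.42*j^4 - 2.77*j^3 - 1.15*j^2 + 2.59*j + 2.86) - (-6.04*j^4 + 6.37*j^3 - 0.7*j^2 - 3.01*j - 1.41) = 8.46*j^4 - 9.14*j^3 - 0.45*j^2 + 5.6*j + 4.27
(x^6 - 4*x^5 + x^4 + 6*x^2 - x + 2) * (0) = 0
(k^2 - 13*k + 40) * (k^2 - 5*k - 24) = k^4 - 18*k^3 + 81*k^2 + 112*k - 960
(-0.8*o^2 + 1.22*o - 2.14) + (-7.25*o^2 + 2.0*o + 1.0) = -8.05*o^2 + 3.22*o - 1.14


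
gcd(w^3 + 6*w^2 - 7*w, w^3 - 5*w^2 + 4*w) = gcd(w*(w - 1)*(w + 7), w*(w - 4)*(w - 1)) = w^2 - w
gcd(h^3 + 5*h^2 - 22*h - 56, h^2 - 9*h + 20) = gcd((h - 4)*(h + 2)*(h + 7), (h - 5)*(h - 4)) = h - 4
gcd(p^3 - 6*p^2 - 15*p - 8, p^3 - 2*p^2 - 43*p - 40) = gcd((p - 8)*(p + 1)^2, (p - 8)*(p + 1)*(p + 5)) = p^2 - 7*p - 8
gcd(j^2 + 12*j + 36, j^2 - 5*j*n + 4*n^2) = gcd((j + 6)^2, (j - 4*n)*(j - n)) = 1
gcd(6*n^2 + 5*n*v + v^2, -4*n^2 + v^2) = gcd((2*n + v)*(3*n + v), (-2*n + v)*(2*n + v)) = 2*n + v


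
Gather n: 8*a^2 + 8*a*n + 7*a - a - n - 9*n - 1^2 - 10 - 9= 8*a^2 + 6*a + n*(8*a - 10) - 20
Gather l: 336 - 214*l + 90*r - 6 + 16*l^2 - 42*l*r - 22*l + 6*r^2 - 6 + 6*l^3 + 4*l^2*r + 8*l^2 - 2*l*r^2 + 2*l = 6*l^3 + l^2*(4*r + 24) + l*(-2*r^2 - 42*r - 234) + 6*r^2 + 90*r + 324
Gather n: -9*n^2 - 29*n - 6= -9*n^2 - 29*n - 6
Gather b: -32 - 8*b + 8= -8*b - 24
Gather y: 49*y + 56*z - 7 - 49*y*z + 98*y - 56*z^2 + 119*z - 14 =y*(147 - 49*z) - 56*z^2 + 175*z - 21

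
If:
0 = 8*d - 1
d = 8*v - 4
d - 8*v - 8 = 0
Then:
No Solution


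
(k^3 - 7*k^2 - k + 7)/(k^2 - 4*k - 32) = (-k^3 + 7*k^2 + k - 7)/(-k^2 + 4*k + 32)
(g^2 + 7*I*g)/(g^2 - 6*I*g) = (g + 7*I)/(g - 6*I)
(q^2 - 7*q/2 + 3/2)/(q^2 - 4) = (2*q^2 - 7*q + 3)/(2*(q^2 - 4))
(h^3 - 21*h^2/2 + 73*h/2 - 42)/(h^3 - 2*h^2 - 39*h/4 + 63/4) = 2*(h^2 - 7*h + 12)/(2*h^2 + 3*h - 9)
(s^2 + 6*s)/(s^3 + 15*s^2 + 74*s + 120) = s/(s^2 + 9*s + 20)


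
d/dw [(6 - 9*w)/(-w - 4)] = 42/(w + 4)^2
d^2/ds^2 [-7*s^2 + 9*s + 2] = -14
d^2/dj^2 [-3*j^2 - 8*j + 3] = -6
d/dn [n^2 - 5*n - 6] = 2*n - 5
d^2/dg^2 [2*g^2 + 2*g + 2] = 4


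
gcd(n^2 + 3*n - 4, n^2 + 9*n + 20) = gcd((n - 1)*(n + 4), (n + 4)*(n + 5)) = n + 4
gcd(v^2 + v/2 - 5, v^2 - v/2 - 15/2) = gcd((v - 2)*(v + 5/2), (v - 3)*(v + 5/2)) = v + 5/2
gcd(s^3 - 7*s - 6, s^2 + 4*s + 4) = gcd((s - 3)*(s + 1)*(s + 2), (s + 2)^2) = s + 2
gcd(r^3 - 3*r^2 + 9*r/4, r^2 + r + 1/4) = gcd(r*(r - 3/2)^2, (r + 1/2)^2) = 1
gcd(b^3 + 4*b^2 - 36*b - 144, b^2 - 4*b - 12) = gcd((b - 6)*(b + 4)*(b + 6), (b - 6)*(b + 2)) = b - 6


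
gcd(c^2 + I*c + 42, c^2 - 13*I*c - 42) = c - 6*I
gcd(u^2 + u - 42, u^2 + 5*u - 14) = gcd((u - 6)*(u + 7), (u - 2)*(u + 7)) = u + 7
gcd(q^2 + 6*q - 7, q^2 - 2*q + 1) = q - 1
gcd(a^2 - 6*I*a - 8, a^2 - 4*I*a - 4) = a - 2*I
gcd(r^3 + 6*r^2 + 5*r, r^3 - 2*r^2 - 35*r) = r^2 + 5*r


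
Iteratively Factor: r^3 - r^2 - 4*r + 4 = (r + 2)*(r^2 - 3*r + 2) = (r - 2)*(r + 2)*(r - 1)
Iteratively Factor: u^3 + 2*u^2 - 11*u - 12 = (u + 1)*(u^2 + u - 12) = (u - 3)*(u + 1)*(u + 4)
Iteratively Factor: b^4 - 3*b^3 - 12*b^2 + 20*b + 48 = (b - 4)*(b^3 + b^2 - 8*b - 12) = (b - 4)*(b + 2)*(b^2 - b - 6) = (b - 4)*(b - 3)*(b + 2)*(b + 2)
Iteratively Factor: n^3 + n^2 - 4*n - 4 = (n - 2)*(n^2 + 3*n + 2) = (n - 2)*(n + 1)*(n + 2)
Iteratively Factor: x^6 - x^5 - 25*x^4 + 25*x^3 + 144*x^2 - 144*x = (x + 4)*(x^5 - 5*x^4 - 5*x^3 + 45*x^2 - 36*x) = (x - 1)*(x + 4)*(x^4 - 4*x^3 - 9*x^2 + 36*x) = (x - 3)*(x - 1)*(x + 4)*(x^3 - x^2 - 12*x) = (x - 3)*(x - 1)*(x + 3)*(x + 4)*(x^2 - 4*x) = x*(x - 3)*(x - 1)*(x + 3)*(x + 4)*(x - 4)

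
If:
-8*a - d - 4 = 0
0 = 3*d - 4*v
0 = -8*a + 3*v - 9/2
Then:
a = -27/52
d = 2/13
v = 3/26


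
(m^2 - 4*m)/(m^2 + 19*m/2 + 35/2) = 2*m*(m - 4)/(2*m^2 + 19*m + 35)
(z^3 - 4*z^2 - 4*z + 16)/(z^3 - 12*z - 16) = (z - 2)/(z + 2)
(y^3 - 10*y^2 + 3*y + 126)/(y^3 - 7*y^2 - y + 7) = (y^2 - 3*y - 18)/(y^2 - 1)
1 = 1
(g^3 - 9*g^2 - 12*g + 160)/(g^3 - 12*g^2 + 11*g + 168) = (g^2 - g - 20)/(g^2 - 4*g - 21)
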